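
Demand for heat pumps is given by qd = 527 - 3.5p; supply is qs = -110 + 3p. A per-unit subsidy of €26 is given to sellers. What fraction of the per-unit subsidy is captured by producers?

Producer share = 7/13

Pre-subsidy: 527 - 3.5p = -110 + 3p gives p* = 98, q* = 184.
With the subsidy, sellers receive ps = pb + 26 for each unit, where pb is the price buyers pay.
Supply in terms of pb becomes qs = -110 + 3(pb + 26) = -32 + 3pb. Setting this equal to demand: 527 - 3.5pb = -32 + 3pb, so pb = 86.
Sellers receive ps = 86 + 26 = 112; q' = 527 − 3.5·86 = 226.
Buyers' price falls by p* − pb = 98 − 86 = 12; sellers' price rises by ps − p* = 112 − 98 = 14.
So producers capture 14/26 = 7/13 of each unit of subsidy.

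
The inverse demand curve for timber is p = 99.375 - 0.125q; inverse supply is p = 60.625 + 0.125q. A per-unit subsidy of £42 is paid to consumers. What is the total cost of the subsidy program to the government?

Government cost = £13566

Pre-subsidy: 99.375 - 0.125q = 60.625 + 0.125q gives q* = 155 and p* = 80.
With the rebate, buyers effectively pay pb = ps − 42, where ps is the price sellers receive.
On the curves, pb = 99.375 - 0.125q and ps = 60.625 + 0.125q; the wedge ps − pb = 42 gives 60.625 + 0.125q − (99.375 - 0.125q) = 42, so q' = 323.
Then pb = 99.375 − 0.125·323 = 59 and ps = 60.625 + 0.125·323 = 101.
Government outlay = subsidy × quantity = 42 × 323 = 13566.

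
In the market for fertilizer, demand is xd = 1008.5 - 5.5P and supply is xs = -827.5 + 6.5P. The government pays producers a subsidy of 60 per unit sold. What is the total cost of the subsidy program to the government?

Government cost = 20745

Pre-subsidy: 1008.5 - 5.5P = -827.5 + 6.5P gives P* = 153, x* = 167.
With the subsidy, sellers receive Ps = Pb + 60 for each unit, where Pb is the price buyers pay.
Supply in terms of Pb becomes xs = -827.5 + 6.5(Pb + 60) = -437.5 + 6.5Pb. Setting this equal to demand: 1008.5 - 5.5Pb = -437.5 + 6.5Pb, so Pb = 120.5.
Sellers receive Ps = 120.5 + 60 = 180.5; x' = 1008.5 − 5.5·120.5 = 345.75.
Government outlay = subsidy × quantity = 60 × 345.75 = 20745.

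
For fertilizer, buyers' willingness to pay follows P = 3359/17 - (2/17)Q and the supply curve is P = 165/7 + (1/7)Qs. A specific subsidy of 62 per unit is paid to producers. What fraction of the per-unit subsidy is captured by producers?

Producer share = 17/31

Pre-subsidy: 3359/17 - (2/17)Q = 165/7 + (1/7)Q gives Q* = 668 and P* = 119.
With the subsidy, sellers receive Ps = Pb + 62 for each unit, where Pb is the price buyers pay.
On the curves, Pb = 3359/17 - (2/17)Q and Ps = 165/7 + (1/7)Q; the wedge Ps − Pb = 62 gives 165/7 + (1/7)Q − (3359/17 - (2/17)Q) = 62, so Q' = 906.
Then Pb = 3359/17 − (2/17)·906 = 91 and Ps = 165/7 + (1/7)·906 = 153.
Buyers' price falls by P* − Pb = 119 − 91 = 28; sellers' price rises by Ps − P* = 153 − 119 = 34.
So producers capture 34/62 = 17/31 of each unit of subsidy.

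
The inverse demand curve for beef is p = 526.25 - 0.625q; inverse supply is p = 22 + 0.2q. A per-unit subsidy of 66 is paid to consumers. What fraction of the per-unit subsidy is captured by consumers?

Pre-subsidy: 526.25 - 0.625q = 22 + 0.2q gives q* = 20170/33 and p* = 4760/33.
With the rebate, buyers effectively pay pb = ps − 66, where ps is the price sellers receive.
On the curves, pb = 526.25 - 0.625q and ps = 22 + 0.2q; the wedge ps − pb = 66 gives 22 + 0.2q − (526.25 - 0.625q) = 66, so q' = 22810/33.
Then pb = 526.25 − 0.625·(22810/33) = 3110/33 and ps = 22 + 0.2·(22810/33) = 5288/33.
Buyers' price falls by p* − pb = 4760/33 − 3110/33 = 50; sellers' price rises by ps − p* = 5288/33 − 4760/33 = 16.
So consumers capture 50/66 = 25/33 of each unit of subsidy.

Consumer share = 25/33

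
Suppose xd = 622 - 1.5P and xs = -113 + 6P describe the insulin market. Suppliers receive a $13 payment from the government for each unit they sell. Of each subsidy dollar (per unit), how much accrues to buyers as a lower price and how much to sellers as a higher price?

Pre-subsidy: 622 - 1.5P = -113 + 6P gives P* = 98, x* = 475.
With the subsidy, sellers receive Ps = Pb + 13 for each unit, where Pb is the price buyers pay.
Supply in terms of Pb becomes xs = -113 + 6(Pb + 13) = -35 + 6Pb. Setting this equal to demand: 622 - 1.5Pb = -35 + 6Pb, so Pb = 87.6.
Sellers receive Ps = 87.6 + 13 = 100.6; x' = 622 − 1.5·87.6 = 490.6.
Buyers' price falls by P* − Pb = 98 − 87.6 = 10.4; sellers' price rises by Ps − P* = 100.6 − 98 = 2.6.

Buyers gain $10.4 per unit; sellers gain $2.6 per unit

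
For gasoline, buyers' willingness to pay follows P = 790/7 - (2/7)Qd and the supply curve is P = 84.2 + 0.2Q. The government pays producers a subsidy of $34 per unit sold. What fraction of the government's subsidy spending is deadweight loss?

DWL / government spending = 35/129

Pre-subsidy: 790/7 - (2/7)Q = 84.2 + 0.2Q gives Q* = 59 and P* = 96.
With the subsidy, sellers receive Ps = Pb + 34 for each unit, where Pb is the price buyers pay.
On the curves, Pb = 790/7 - (2/7)Q and Ps = 84.2 + 0.2Q; the wedge Ps − Pb = 34 gives 84.2 + 0.2Q − (790/7 - (2/7)Q) = 34, so Q' = 129.
Then Pb = 790/7 − (2/7)·129 = 76 and Ps = 84.2 + 0.2·129 = 110.
ΔCS = ½(59 + 129)(96 − 76) = 1880; ΔPS = ½(59 + 129)(110 − 96) = 1316.
Government spending = 34 × 129 = 4386.
DWL = ½ × 34 × (129 − 59) = 1190; fraction = 1190 / 4386 = 35/129.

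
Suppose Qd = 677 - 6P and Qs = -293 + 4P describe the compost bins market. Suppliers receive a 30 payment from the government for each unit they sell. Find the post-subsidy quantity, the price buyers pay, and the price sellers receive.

Q' = 167; buyers pay 85; sellers receive 115

Pre-subsidy: 677 - 6P = -293 + 4P gives P* = 97, Q* = 95.
With the subsidy, sellers receive Ps = Pb + 30 for each unit, where Pb is the price buyers pay.
Supply in terms of Pb becomes Qs = -293 + 4(Pb + 30) = -173 + 4Pb. Setting this equal to demand: 677 - 6Pb = -173 + 4Pb, so Pb = 85.
Sellers receive Ps = 85 + 30 = 115; Q' = 677 − 6·85 = 167.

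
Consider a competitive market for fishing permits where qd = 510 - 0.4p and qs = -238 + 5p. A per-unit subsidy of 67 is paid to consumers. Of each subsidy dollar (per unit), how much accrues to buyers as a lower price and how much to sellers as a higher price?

Pre-subsidy: 510 - 0.4p = -238 + 5p gives p* = 3740/27, q* = 12274/27.
With the rebate, buyers effectively pay pb = ps − 67, where ps is the price sellers receive.
Demand in terms of ps becomes qd = 510 − 0.4(ps − 67) = 536.8 - 0.4ps. Setting this equal to supply: 536.8 - 0.4ps = -238 + 5ps, so ps = 3874/27.
Buyers pay pb = 3874/27 − 67 = 2065/27; q' = -238 + 5·(3874/27) = 12944/27.
Buyers' price falls by p* − pb = 3740/27 − 2065/27 = 1675/27; sellers' price rises by ps − p* = 3874/27 − 3740/27 = 134/27.

Buyers gain 1675/27 per unit; sellers gain 134/27 per unit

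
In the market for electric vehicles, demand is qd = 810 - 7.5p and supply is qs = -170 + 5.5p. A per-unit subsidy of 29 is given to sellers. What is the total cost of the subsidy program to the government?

Government cost = 507645/52

Pre-subsidy: 810 - 7.5p = -170 + 5.5p gives p* = 980/13, q* = 3180/13.
With the subsidy, sellers receive ps = pb + 29 for each unit, where pb is the price buyers pay.
Supply in terms of pb becomes qs = -170 + 5.5(pb + 29) = -10.5 + 5.5pb. Setting this equal to demand: 810 - 7.5pb = -10.5 + 5.5pb, so pb = 1641/26.
Sellers receive ps = 1641/26 + 29 = 2395/26; q' = 810 − 7.5·(1641/26) = 17505/52.
Government outlay = subsidy × quantity = 29 × 17505/52 = 507645/52.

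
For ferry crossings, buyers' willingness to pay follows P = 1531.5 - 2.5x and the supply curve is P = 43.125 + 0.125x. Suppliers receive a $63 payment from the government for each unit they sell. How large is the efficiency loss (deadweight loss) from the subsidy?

Deadweight loss = $756

Pre-subsidy: 1531.5 - 2.5x = 43.125 + 0.125x gives x* = 567 and P* = 114.
With the subsidy, sellers receive Ps = Pb + 63 for each unit, where Pb is the price buyers pay.
On the curves, Pb = 1531.5 - 2.5x and Ps = 43.125 + 0.125x; the wedge Ps − Pb = 63 gives 43.125 + 0.125x − (1531.5 - 2.5x) = 63, so x' = 591.
Then Pb = 1531.5 − 2.5·591 = 54 and Ps = 43.125 + 0.125·591 = 117.
The subsidy expands output by 591 − 567 = 24 past the efficient level; on those units the gap between marginal cost and willingness to pay runs from 0 up to 63.
DWL = ½ × 63 × 24 = 756.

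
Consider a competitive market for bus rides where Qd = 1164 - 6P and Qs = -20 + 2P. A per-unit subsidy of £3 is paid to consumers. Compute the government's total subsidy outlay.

Government cost = £841.5

Pre-subsidy: 1164 - 6P = -20 + 2P gives P* = 148, Q* = 276.
With the rebate, buyers effectively pay Pb = Ps − 3, where Ps is the price sellers receive.
Demand in terms of Ps becomes Qd = 1164 − 6(Ps − 3) = 1182 - 6Ps. Setting this equal to supply: 1182 - 6Ps = -20 + 2Ps, so Ps = 150.25.
Buyers pay Pb = 150.25 − 3 = 147.25; Q' = -20 + 2·150.25 = 280.5.
Government outlay = subsidy × quantity = 3 × 280.5 = 841.5.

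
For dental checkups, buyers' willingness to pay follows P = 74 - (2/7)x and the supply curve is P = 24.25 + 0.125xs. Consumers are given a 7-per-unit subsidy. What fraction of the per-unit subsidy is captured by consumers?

Consumer share = 16/23

Pre-subsidy: 74 - (2/7)x = 24.25 + 0.125x gives x* = 2786/23 and P* = 906/23.
With the rebate, buyers effectively pay Pb = Ps − 7, where Ps is the price sellers receive.
On the curves, Pb = 74 - (2/7)x and Ps = 24.25 + 0.125x; the wedge Ps − Pb = 7 gives 24.25 + 0.125x − (74 - (2/7)x) = 7, so x' = 3178/23.
Then Pb = 74 − (2/7)·(3178/23) = 794/23 and Ps = 24.25 + 0.125·(3178/23) = 955/23.
Buyers' price falls by P* − Pb = 906/23 − 794/23 = 112/23; sellers' price rises by Ps − P* = 955/23 − 906/23 = 49/23.
So consumers capture (112/23)/7 = 16/23 of each unit of subsidy.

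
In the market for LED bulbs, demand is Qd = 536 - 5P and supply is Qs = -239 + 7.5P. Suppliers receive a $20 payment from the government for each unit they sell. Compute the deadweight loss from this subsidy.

Pre-subsidy: 536 - 5P = -239 + 7.5P gives P* = 62, Q* = 226.
With the subsidy, sellers receive Ps = Pb + 20 for each unit, where Pb is the price buyers pay.
Supply in terms of Pb becomes Qs = -239 + 7.5(Pb + 20) = -89 + 7.5Pb. Setting this equal to demand: 536 - 5Pb = -89 + 7.5Pb, so Pb = 50.
Sellers receive Ps = 50 + 20 = 70; Q' = 536 − 5·50 = 286.
The subsidy expands output by 286 − 226 = 60 past the efficient level; on those units the gap between marginal cost and willingness to pay runs from 0 up to 20.
DWL = ½ × 20 × 60 = 600.

Deadweight loss = $600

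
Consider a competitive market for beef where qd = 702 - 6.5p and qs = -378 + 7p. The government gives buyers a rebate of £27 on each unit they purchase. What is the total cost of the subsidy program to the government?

Government cost = £7371

Pre-subsidy: 702 - 6.5p = -378 + 7p gives p* = 80, q* = 182.
With the rebate, buyers effectively pay pb = ps − 27, where ps is the price sellers receive.
Demand in terms of ps becomes qd = 702 − 6.5(ps − 27) = 877.5 - 6.5ps. Setting this equal to supply: 877.5 - 6.5ps = -378 + 7ps, so ps = 93.
Buyers pay pb = 93 − 27 = 66; q' = -378 + 7·93 = 273.
Government outlay = subsidy × quantity = 27 × 273 = 7371.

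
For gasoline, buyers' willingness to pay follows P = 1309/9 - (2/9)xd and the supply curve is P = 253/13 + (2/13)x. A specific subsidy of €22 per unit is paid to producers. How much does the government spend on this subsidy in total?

Pre-subsidy: 1309/9 - (2/9)x = 253/13 + (2/13)x gives x* = 335 and P* = 71.
With the subsidy, sellers receive Ps = Pb + 22 for each unit, where Pb is the price buyers pay.
On the curves, Pb = 1309/9 - (2/9)x and Ps = 253/13 + (2/13)x; the wedge Ps − Pb = 22 gives 253/13 + (2/13)x − (1309/9 - (2/9)x) = 22, so x' = 393.5.
Then Pb = 1309/9 − (2/9)·393.5 = 58 and Ps = 253/13 + (2/13)·393.5 = 80.
Government outlay = subsidy × quantity = 22 × 393.5 = 8657.

Government cost = €8657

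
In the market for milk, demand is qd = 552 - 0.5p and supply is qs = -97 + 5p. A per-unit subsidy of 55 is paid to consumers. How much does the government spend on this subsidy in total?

Pre-subsidy: 552 - 0.5p = -97 + 5p gives p* = 118, q* = 493.
With the rebate, buyers effectively pay pb = ps − 55, where ps is the price sellers receive.
Demand in terms of ps becomes qd = 552 − 0.5(ps − 55) = 579.5 - 0.5ps. Setting this equal to supply: 579.5 - 0.5ps = -97 + 5ps, so ps = 123.
Buyers pay pb = 123 − 55 = 68; q' = -97 + 5·123 = 518.
Government outlay = subsidy × quantity = 55 × 518 = 28490.

Government cost = 28490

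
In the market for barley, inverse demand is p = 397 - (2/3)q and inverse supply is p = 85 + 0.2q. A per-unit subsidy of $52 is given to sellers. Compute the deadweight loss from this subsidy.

Pre-subsidy: 397 - (2/3)q = 85 + 0.2q gives q* = 360 and p* = 157.
With the subsidy, sellers receive ps = pb + 52 for each unit, where pb is the price buyers pay.
On the curves, pb = 397 - (2/3)q and ps = 85 + 0.2q; the wedge ps − pb = 52 gives 85 + 0.2q − (397 - (2/3)q) = 52, so q' = 420.
Then pb = 397 − (2/3)·420 = 117 and ps = 85 + 0.2·420 = 169.
The subsidy expands output by 420 − 360 = 60 past the efficient level; on those units the gap between marginal cost and willingness to pay runs from 0 up to 52.
DWL = ½ × 52 × 60 = 1560.

Deadweight loss = $1560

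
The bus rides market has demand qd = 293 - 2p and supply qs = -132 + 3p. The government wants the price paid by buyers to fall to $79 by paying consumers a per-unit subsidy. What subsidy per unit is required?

Required subsidy s = $10 per unit

At a buyer price of 79, quantity demanded is 293 − 2·79 = 135.
Sellers supply 135 only when they receive ps with -132 + 3·ps = 135, i.e. ps = 89.
s = ps − pb = 89 − 79 = 10.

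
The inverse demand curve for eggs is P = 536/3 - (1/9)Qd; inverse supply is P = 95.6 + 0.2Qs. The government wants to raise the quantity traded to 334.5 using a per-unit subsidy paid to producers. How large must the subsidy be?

At Q = 334.5, from the demand curve buyers pay Pb = 536/3 − (1/9)·334.5 = 141.5; from the supply curve sellers need Ps = 95.6 + 0.2·334.5 = 162.5.
The subsidy must fill the gap: s = Ps − Pb = 162.5 − 141.5 = 21.

Required subsidy s = 21 per unit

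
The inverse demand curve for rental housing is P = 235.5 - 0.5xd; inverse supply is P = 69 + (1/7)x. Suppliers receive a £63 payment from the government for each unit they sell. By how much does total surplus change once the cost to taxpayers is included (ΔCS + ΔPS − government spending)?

Net change in total surplus = -£3087

Pre-subsidy: 235.5 - 0.5x = 69 + (1/7)x gives x* = 259 and P* = 106.
With the subsidy, sellers receive Ps = Pb + 63 for each unit, where Pb is the price buyers pay.
On the curves, Pb = 235.5 - 0.5x and Ps = 69 + (1/7)x; the wedge Ps − Pb = 63 gives 69 + (1/7)x − (235.5 - 0.5x) = 63, so x' = 357.
Then Pb = 235.5 − 0.5·357 = 57 and Ps = 69 + (1/7)·357 = 120.
ΔCS = ½(259 + 357)(106 − 57) = 15092; ΔPS = ½(259 + 357)(120 − 106) = 4312.
Government spending = 63 × 357 = 22491.
Net change = 15092 + 4312 − 22491 = -3087. The loss equals the DWL triangle ½·63·98.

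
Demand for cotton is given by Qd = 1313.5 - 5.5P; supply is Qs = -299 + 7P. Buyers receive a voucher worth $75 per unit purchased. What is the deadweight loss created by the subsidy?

Deadweight loss = $8662.5

Pre-subsidy: 1313.5 - 5.5P = -299 + 7P gives P* = 129, Q* = 604.
With the rebate, buyers effectively pay Pb = Ps − 75, where Ps is the price sellers receive.
Demand in terms of Ps becomes Qd = 1313.5 − 5.5(Ps − 75) = 1726 - 5.5Ps. Setting this equal to supply: 1726 - 5.5Ps = -299 + 7Ps, so Ps = 162.
Buyers pay Pb = 162 − 75 = 87; Q' = -299 + 7·162 = 835.
The subsidy expands output by 835 − 604 = 231 past the efficient level; on those units the gap between marginal cost and willingness to pay runs from 0 up to 75.
DWL = ½ × 75 × 231 = 8662.5.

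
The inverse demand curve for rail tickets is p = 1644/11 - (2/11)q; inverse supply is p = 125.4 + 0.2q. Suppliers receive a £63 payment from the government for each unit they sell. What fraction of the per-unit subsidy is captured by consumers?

Pre-subsidy: 1644/11 - (2/11)q = 125.4 + 0.2q gives q* = 63 and p* = 138.
With the subsidy, sellers receive ps = pb + 63 for each unit, where pb is the price buyers pay.
On the curves, pb = 1644/11 - (2/11)q and ps = 125.4 + 0.2q; the wedge ps − pb = 63 gives 125.4 + 0.2q − (1644/11 - (2/11)q) = 63, so q' = 228.
Then pb = 1644/11 − (2/11)·228 = 108 and ps = 125.4 + 0.2·228 = 171.
Buyers' price falls by p* − pb = 138 − 108 = 30; sellers' price rises by ps − p* = 171 − 138 = 33.
So consumers capture 30/63 = 10/21 of each unit of subsidy.

Consumer share = 10/21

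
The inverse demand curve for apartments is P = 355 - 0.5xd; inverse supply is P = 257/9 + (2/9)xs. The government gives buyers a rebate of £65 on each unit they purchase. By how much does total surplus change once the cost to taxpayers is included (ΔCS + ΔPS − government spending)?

Pre-subsidy: 355 - 0.5x = 257/9 + (2/9)x gives x* = 452 and P* = 129.
With the rebate, buyers effectively pay Pb = Ps − 65, where Ps is the price sellers receive.
On the curves, Pb = 355 - 0.5x and Ps = 257/9 + (2/9)x; the wedge Ps − Pb = 65 gives 257/9 + (2/9)x − (355 - 0.5x) = 65, so x' = 542.
Then Pb = 355 − 0.5·542 = 84 and Ps = 257/9 + (2/9)·542 = 149.
ΔCS = ½(452 + 542)(129 − 84) = 22365; ΔPS = ½(452 + 542)(149 − 129) = 9940.
Government spending = 65 × 542 = 35230.
Net change = 22365 + 9940 − 35230 = -2925. The loss equals the DWL triangle ½·65·90.

Net change in total surplus = -£2925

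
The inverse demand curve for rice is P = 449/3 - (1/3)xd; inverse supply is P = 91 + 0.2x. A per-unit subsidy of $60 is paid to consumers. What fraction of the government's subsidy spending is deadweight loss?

DWL / government spending = 45/178

Pre-subsidy: 449/3 - (1/3)x = 91 + 0.2x gives x* = 110 and P* = 113.
With the rebate, buyers effectively pay Pb = Ps − 60, where Ps is the price sellers receive.
On the curves, Pb = 449/3 - (1/3)x and Ps = 91 + 0.2x; the wedge Ps − Pb = 60 gives 91 + 0.2x − (449/3 - (1/3)x) = 60, so x' = 222.5.
Then Pb = 449/3 − (1/3)·222.5 = 75.5 and Ps = 91 + 0.2·222.5 = 135.5.
ΔCS = ½(110 + 222.5)(113 − 75.5) = 6234.375; ΔPS = ½(110 + 222.5)(135.5 − 113) = 3740.625.
Government spending = 60 × 222.5 = 13350.
DWL = ½ × 60 × (222.5 − 110) = 3375; fraction = 3375 / 13350 = 45/178.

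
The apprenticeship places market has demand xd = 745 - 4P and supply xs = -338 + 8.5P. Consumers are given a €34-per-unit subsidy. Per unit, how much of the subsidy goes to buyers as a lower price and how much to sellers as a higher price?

Buyers gain €23.12 per unit; sellers gain €10.88 per unit

Pre-subsidy: 745 - 4P = -338 + 8.5P gives P* = 86.64, x* = 398.44.
With the rebate, buyers effectively pay Pb = Ps − 34, where Ps is the price sellers receive.
Demand in terms of Ps becomes xd = 745 − 4(Ps − 34) = 881 - 4Ps. Setting this equal to supply: 881 - 4Ps = -338 + 8.5Ps, so Ps = 97.52.
Buyers pay Pb = 97.52 − 34 = 63.52; x' = -338 + 8.5·97.52 = 490.92.
Buyers' price falls by P* − Pb = 86.64 − 63.52 = 23.12; sellers' price rises by Ps − P* = 97.52 − 86.64 = 10.88.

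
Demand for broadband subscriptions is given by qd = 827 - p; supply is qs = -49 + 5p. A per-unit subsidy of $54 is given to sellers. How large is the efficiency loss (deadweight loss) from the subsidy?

Deadweight loss = $1215

Pre-subsidy: 827 - p = -49 + 5p gives p* = 146, q* = 681.
With the subsidy, sellers receive ps = pb + 54 for each unit, where pb is the price buyers pay.
Supply in terms of pb becomes qs = -49 + 5(pb + 54) = 221 + 5pb. Setting this equal to demand: 827 - pb = 221 + 5pb, so pb = 101.
Sellers receive ps = 101 + 54 = 155; q' = 827 − 1·101 = 726.
The subsidy expands output by 726 − 681 = 45 past the efficient level; on those units the gap between marginal cost and willingness to pay runs from 0 up to 54.
DWL = ½ × 54 × 45 = 1215.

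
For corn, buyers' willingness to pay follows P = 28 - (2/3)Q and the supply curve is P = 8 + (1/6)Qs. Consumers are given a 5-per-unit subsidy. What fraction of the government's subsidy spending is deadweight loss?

Pre-subsidy: 28 - (2/3)Q = 8 + (1/6)Q gives Q* = 24 and P* = 12.
With the rebate, buyers effectively pay Pb = Ps − 5, where Ps is the price sellers receive.
On the curves, Pb = 28 - (2/3)Q and Ps = 8 + (1/6)Q; the wedge Ps − Pb = 5 gives 8 + (1/6)Q − (28 - (2/3)Q) = 5, so Q' = 30.
Then Pb = 28 − (2/3)·30 = 8 and Ps = 8 + (1/6)·30 = 13.
ΔCS = ½(24 + 30)(12 − 8) = 108; ΔPS = ½(24 + 30)(13 − 12) = 27.
Government spending = 5 × 30 = 150.
DWL = ½ × 5 × (30 − 24) = 15; fraction = 15 / 150 = 0.1.

DWL / government spending = 0.1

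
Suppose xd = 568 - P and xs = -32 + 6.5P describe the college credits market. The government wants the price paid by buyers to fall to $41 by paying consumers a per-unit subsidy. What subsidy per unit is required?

At a buyer price of 41, quantity demanded is 568 − 1·41 = 527.
Sellers supply 527 only when they receive Ps with -32 + 6.5·Ps = 527, i.e. Ps = 86.
s = Ps − Pb = 86 − 41 = 45.

Required subsidy s = $45 per unit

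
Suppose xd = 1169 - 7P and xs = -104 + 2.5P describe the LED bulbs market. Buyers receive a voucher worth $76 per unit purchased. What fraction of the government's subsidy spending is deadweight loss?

Pre-subsidy: 1169 - 7P = -104 + 2.5P gives P* = 134, x* = 231.
With the rebate, buyers effectively pay Pb = Ps − 76, where Ps is the price sellers receive.
Demand in terms of Ps becomes xd = 1169 − 7(Ps − 76) = 1701 - 7Ps. Setting this equal to supply: 1701 - 7Ps = -104 + 2.5Ps, so Ps = 190.
Buyers pay Pb = 190 − 76 = 114; x' = -104 + 2.5·190 = 371.
ΔCS = ½(231 + 371)(134 − 114) = 6020; ΔPS = ½(231 + 371)(190 − 134) = 16856.
Government spending = 76 × 371 = 28196.
DWL = ½ × 76 × (371 − 231) = 5320; fraction = 5320 / 28196 = 10/53.

DWL / government spending = 10/53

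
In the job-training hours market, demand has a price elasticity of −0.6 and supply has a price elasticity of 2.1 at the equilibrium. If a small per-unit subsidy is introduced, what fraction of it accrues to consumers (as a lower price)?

For a small subsidy around the equilibrium, the benefit split depends on the relative slopes, which at a point are proportional to the elasticities.
Buyer share = εs/(εs + |εd|) = 2.1/(2.1 + 0.6) = 7/9; seller share = |εd|/(εs + |εd|) = 2/9.

Consumer share = 7/9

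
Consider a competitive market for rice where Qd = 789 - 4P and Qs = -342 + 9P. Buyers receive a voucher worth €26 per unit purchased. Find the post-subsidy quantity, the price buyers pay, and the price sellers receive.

Pre-subsidy: 789 - 4P = -342 + 9P gives P* = 87, Q* = 441.
With the rebate, buyers effectively pay Pb = Ps − 26, where Ps is the price sellers receive.
Demand in terms of Ps becomes Qd = 789 − 4(Ps − 26) = 893 - 4Ps. Setting this equal to supply: 893 - 4Ps = -342 + 9Ps, so Ps = 95.
Buyers pay Pb = 95 − 26 = 69; Q' = -342 + 9·95 = 513.

Q' = 513; buyers pay €69; sellers receive €95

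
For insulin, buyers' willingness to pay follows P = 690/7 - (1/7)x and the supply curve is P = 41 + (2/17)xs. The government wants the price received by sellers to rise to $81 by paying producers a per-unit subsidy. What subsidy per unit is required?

Required subsidy s = $31 per unit

At a seller price of 81, quantity supplied is -348.5 + 8.5·81 = 340.
Buyers absorb 340 only when they pay Pb = 690/7 − (1/7)·340 = 50.
s = Ps − Pb = 81 − 50 = 31.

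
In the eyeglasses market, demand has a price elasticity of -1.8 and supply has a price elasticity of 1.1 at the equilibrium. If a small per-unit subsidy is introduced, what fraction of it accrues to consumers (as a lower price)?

For a small subsidy around the equilibrium, the benefit split depends on the relative slopes, which at a point are proportional to the elasticities.
Buyer share = εs/(εs + |εd|) = 1.1/(1.1 + 1.8) = 11/29; seller share = |εd|/(εs + |εd|) = 18/29.

Consumer share = 11/29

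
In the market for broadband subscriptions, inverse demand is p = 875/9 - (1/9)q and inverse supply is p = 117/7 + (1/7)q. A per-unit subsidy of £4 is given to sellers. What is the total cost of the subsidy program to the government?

Pre-subsidy: 875/9 - (1/9)q = 117/7 + (1/7)q gives q* = 317 and p* = 62.
With the subsidy, sellers receive ps = pb + 4 for each unit, where pb is the price buyers pay.
On the curves, pb = 875/9 - (1/9)q and ps = 117/7 + (1/7)q; the wedge ps − pb = 4 gives 117/7 + (1/7)q − (875/9 - (1/9)q) = 4, so q' = 332.75.
Then pb = 875/9 − (1/9)·332.75 = 60.25 and ps = 117/7 + (1/7)·332.75 = 64.25.
Government outlay = subsidy × quantity = 4 × 332.75 = 1331.

Government cost = £1331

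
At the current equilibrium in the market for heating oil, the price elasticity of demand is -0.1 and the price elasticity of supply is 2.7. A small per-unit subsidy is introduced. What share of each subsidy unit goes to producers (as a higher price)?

For a small subsidy around the equilibrium, the benefit split depends on the relative slopes, which at a point are proportional to the elasticities.
Buyer share = εs/(εs + |εd|) = 2.7/(2.7 + 0.1) = 27/28; seller share = |εd|/(εs + |εd|) = 1/28.
So producers capture 1/28 of the subsidy.

Producer share = 1/28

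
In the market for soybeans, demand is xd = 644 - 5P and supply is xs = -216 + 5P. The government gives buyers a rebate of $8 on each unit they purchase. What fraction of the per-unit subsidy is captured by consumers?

Consumer share = 0.5

Pre-subsidy: 644 - 5P = -216 + 5P gives P* = 86, x* = 214.
With the rebate, buyers effectively pay Pb = Ps − 8, where Ps is the price sellers receive.
Demand in terms of Ps becomes xd = 644 − 5(Ps − 8) = 684 - 5Ps. Setting this equal to supply: 684 - 5Ps = -216 + 5Ps, so Ps = 90.
Buyers pay Pb = 90 − 8 = 82; x' = -216 + 5·90 = 234.
Buyers' price falls by P* − Pb = 86 − 82 = 4; sellers' price rises by Ps − P* = 90 − 86 = 4.
So consumers capture 4/8 = 0.5 of each unit of subsidy.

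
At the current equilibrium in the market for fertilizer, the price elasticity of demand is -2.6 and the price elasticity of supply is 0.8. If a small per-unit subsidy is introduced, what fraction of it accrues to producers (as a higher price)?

For a small subsidy around the equilibrium, the benefit split depends on the relative slopes, which at a point are proportional to the elasticities.
Buyer share = εs/(εs + |εd|) = 0.8/(0.8 + 2.6) = 4/17; seller share = |εd|/(εs + |εd|) = 13/17.
So producers capture 13/17 of the subsidy.

Producer share = 13/17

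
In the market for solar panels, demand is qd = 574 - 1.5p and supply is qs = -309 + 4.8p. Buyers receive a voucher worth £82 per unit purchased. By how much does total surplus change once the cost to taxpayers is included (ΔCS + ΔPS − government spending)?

Pre-subsidy: 574 - 1.5p = -309 + 4.8p gives p* = 8830/63, q* = 7639/21.
With the rebate, buyers effectively pay pb = ps − 82, where ps is the price sellers receive.
Demand in terms of ps becomes qd = 574 − 1.5(ps − 82) = 697 - 1.5ps. Setting this equal to supply: 697 - 1.5ps = -309 + 4.8ps, so ps = 10060/63.
Buyers pay pb = 10060/63 − 82 = 4894/63; q' = -309 + 4.8·(10060/63) = 9607/21.
ΔCS = ½(7639/21 + 9607/21)(8830/63 − 4894/63) = 11313376/441; ΔPS = ½(7639/21 + 9607/21)(10060/63 − 8830/63) = 3535430/441.
Government spending = 82 × 9607/21 = 787774/21.
Net change = 11313376/441 + 3535430/441 − 787774/21 = -26896/7. The loss equals the DWL triangle ½·82·656/7.

Net change in total surplus = -26896/7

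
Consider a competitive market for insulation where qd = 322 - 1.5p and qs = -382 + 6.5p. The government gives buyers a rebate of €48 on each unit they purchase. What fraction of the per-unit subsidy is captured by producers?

Producer share = 0.1875

Pre-subsidy: 322 - 1.5p = -382 + 6.5p gives p* = 88, q* = 190.
With the rebate, buyers effectively pay pb = ps − 48, where ps is the price sellers receive.
Demand in terms of ps becomes qd = 322 − 1.5(ps − 48) = 394 - 1.5ps. Setting this equal to supply: 394 - 1.5ps = -382 + 6.5ps, so ps = 97.
Buyers pay pb = 97 − 48 = 49; q' = -382 + 6.5·97 = 248.5.
Buyers' price falls by p* − pb = 88 − 49 = 39; sellers' price rises by ps − p* = 97 − 88 = 9.
So producers capture 9/48 = 0.1875 of each unit of subsidy.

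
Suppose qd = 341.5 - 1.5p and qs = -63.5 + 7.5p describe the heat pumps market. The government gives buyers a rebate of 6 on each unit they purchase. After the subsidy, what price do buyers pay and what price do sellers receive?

Buyers pay 40; sellers receive 46

Pre-subsidy: 341.5 - 1.5p = -63.5 + 7.5p gives p* = 45, q* = 274.
With the rebate, buyers effectively pay pb = ps − 6, where ps is the price sellers receive.
Demand in terms of ps becomes qd = 341.5 − 1.5(ps − 6) = 350.5 - 1.5ps. Setting this equal to supply: 350.5 - 1.5ps = -63.5 + 7.5ps, so ps = 46.
Buyers pay pb = 46 − 6 = 40; q' = -63.5 + 7.5·46 = 281.5.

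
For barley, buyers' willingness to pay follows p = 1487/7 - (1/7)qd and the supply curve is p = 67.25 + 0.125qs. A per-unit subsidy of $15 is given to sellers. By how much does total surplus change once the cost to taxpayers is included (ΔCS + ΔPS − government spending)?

Net change in total surplus = -$420

Pre-subsidy: 1487/7 - (1/7)q = 67.25 + 0.125q gives q* = 542 and p* = 135.
With the subsidy, sellers receive ps = pb + 15 for each unit, where pb is the price buyers pay.
On the curves, pb = 1487/7 - (1/7)q and ps = 67.25 + 0.125q; the wedge ps − pb = 15 gives 67.25 + 0.125q − (1487/7 - (1/7)q) = 15, so q' = 598.
Then pb = 1487/7 − (1/7)·598 = 127 and ps = 67.25 + 0.125·598 = 142.
ΔCS = ½(542 + 598)(135 − 127) = 4560; ΔPS = ½(542 + 598)(142 − 135) = 3990.
Government spending = 15 × 598 = 8970.
Net change = 4560 + 3990 − 8970 = -420. The loss equals the DWL triangle ½·15·56.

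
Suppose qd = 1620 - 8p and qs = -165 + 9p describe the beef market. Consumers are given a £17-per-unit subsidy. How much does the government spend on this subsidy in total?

Pre-subsidy: 1620 - 8p = -165 + 9p gives p* = 105, q* = 780.
With the rebate, buyers effectively pay pb = ps − 17, where ps is the price sellers receive.
Demand in terms of ps becomes qd = 1620 − 8(ps − 17) = 1756 - 8ps. Setting this equal to supply: 1756 - 8ps = -165 + 9ps, so ps = 113.
Buyers pay pb = 113 − 17 = 96; q' = -165 + 9·113 = 852.
Government outlay = subsidy × quantity = 17 × 852 = 14484.

Government cost = £14484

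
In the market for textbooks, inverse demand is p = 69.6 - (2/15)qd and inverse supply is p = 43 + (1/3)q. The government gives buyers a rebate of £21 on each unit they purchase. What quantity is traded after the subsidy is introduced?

q' = 102

Pre-subsidy: 69.6 - (2/15)q = 43 + (1/3)q gives q* = 57 and p* = 62.
With the rebate, buyers effectively pay pb = ps − 21, where ps is the price sellers receive.
On the curves, pb = 69.6 - (2/15)q and ps = 43 + (1/3)q; the wedge ps − pb = 21 gives 43 + (1/3)q − (69.6 - (2/15)q) = 21, so q' = 102.
Then pb = 69.6 − (2/15)·102 = 56 and ps = 43 + (1/3)·102 = 77.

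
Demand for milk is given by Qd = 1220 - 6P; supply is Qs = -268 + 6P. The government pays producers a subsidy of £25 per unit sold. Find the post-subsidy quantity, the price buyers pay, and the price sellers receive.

Pre-subsidy: 1220 - 6P = -268 + 6P gives P* = 124, Q* = 476.
With the subsidy, sellers receive Ps = Pb + 25 for each unit, where Pb is the price buyers pay.
Supply in terms of Pb becomes Qs = -268 + 6(Pb + 25) = -118 + 6Pb. Setting this equal to demand: 1220 - 6Pb = -118 + 6Pb, so Pb = 111.5.
Sellers receive Ps = 111.5 + 25 = 136.5; Q' = 1220 − 6·111.5 = 551.

Q' = 551; buyers pay £111.5; sellers receive £136.5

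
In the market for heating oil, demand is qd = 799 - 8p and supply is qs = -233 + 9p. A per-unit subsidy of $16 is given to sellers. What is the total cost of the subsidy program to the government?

Government cost = 103664/17

Pre-subsidy: 799 - 8p = -233 + 9p gives p* = 1032/17, q* = 5327/17.
With the subsidy, sellers receive ps = pb + 16 for each unit, where pb is the price buyers pay.
Supply in terms of pb becomes qs = -233 + 9(pb + 16) = -89 + 9pb. Setting this equal to demand: 799 - 8pb = -89 + 9pb, so pb = 888/17.
Sellers receive ps = 888/17 + 16 = 1160/17; q' = 799 − 8·(888/17) = 6479/17.
Government outlay = subsidy × quantity = 16 × 6479/17 = 103664/17.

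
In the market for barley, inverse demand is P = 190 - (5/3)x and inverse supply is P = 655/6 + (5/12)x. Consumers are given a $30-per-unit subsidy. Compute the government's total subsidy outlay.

Government cost = $1596

Pre-subsidy: 190 - (5/3)x = 655/6 + (5/12)x gives x* = 38.8 and P* = 376/3.
With the rebate, buyers effectively pay Pb = Ps − 30, where Ps is the price sellers receive.
On the curves, Pb = 190 - (5/3)x and Ps = 655/6 + (5/12)x; the wedge Ps − Pb = 30 gives 655/6 + (5/12)x − (190 - (5/3)x) = 30, so x' = 53.2.
Then Pb = 190 − (5/3)·53.2 = 304/3 and Ps = 655/6 + (5/12)·53.2 = 394/3.
Government outlay = subsidy × quantity = 30 × 53.2 = 1596.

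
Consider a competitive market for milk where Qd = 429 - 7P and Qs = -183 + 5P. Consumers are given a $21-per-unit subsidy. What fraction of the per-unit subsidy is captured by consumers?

Consumer share = 5/12

Pre-subsidy: 429 - 7P = -183 + 5P gives P* = 51, Q* = 72.
With the rebate, buyers effectively pay Pb = Ps − 21, where Ps is the price sellers receive.
Demand in terms of Ps becomes Qd = 429 − 7(Ps − 21) = 576 - 7Ps. Setting this equal to supply: 576 - 7Ps = -183 + 5Ps, so Ps = 63.25.
Buyers pay Pb = 63.25 − 21 = 42.25; Q' = -183 + 5·63.25 = 133.25.
Buyers' price falls by P* − Pb = 51 − 42.25 = 8.75; sellers' price rises by Ps − P* = 63.25 − 51 = 12.25.
So consumers capture 8.75/21 = 5/12 of each unit of subsidy.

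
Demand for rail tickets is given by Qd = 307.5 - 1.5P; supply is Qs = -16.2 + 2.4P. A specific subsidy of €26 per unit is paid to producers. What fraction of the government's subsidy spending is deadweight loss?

Pre-subsidy: 307.5 - 1.5P = -16.2 + 2.4P gives P* = 83, Q* = 183.
With the subsidy, sellers receive Ps = Pb + 26 for each unit, where Pb is the price buyers pay.
Supply in terms of Pb becomes Qs = -16.2 + 2.4(Pb + 26) = 46.2 + 2.4Pb. Setting this equal to demand: 307.5 - 1.5Pb = 46.2 + 2.4Pb, so Pb = 67.
Sellers receive Ps = 67 + 26 = 93; Q' = 307.5 − 1.5·67 = 207.
ΔCS = ½(183 + 207)(83 − 67) = 3120; ΔPS = ½(183 + 207)(93 − 83) = 1950.
Government spending = 26 × 207 = 5382.
DWL = ½ × 26 × (207 − 183) = 312; fraction = 312 / 5382 = 4/69.

DWL / government spending = 4/69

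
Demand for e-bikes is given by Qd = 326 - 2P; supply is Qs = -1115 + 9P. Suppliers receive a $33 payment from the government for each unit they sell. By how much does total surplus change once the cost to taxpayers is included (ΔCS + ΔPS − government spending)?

Net change in total surplus = -$891

Pre-subsidy: 326 - 2P = -1115 + 9P gives P* = 131, Q* = 64.
With the subsidy, sellers receive Ps = Pb + 33 for each unit, where Pb is the price buyers pay.
Supply in terms of Pb becomes Qs = -1115 + 9(Pb + 33) = -818 + 9Pb. Setting this equal to demand: 326 - 2Pb = -818 + 9Pb, so Pb = 104.
Sellers receive Ps = 104 + 33 = 137; Q' = 326 − 2·104 = 118.
ΔCS = ½(64 + 118)(131 − 104) = 2457; ΔPS = ½(64 + 118)(137 − 131) = 546.
Government spending = 33 × 118 = 3894.
Net change = 2457 + 546 − 3894 = -891. The loss equals the DWL triangle ½·33·54.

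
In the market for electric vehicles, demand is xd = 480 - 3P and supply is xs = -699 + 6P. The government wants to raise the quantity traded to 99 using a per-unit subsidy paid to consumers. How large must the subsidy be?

At x = 99, invert demand for the buyer price: Pb = (480 − 99)/3 = 127; invert supply for the seller price: Ps = (99 − (-699))/6 = 133.
The subsidy must fill the gap: s = Ps − Pb = 133 − 127 = 6.

Required subsidy s = 6 per unit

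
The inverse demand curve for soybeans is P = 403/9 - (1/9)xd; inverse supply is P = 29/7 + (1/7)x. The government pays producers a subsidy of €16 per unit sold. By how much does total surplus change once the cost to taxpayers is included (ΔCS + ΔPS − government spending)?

Pre-subsidy: 403/9 - (1/9)x = 29/7 + (1/7)x gives x* = 160 and P* = 27.
With the subsidy, sellers receive Ps = Pb + 16 for each unit, where Pb is the price buyers pay.
On the curves, Pb = 403/9 - (1/9)x and Ps = 29/7 + (1/7)x; the wedge Ps − Pb = 16 gives 29/7 + (1/7)x − (403/9 - (1/9)x) = 16, so x' = 223.
Then Pb = 403/9 − (1/9)·223 = 20 and Ps = 29/7 + (1/7)·223 = 36.
ΔCS = ½(160 + 223)(27 − 20) = 1340.5; ΔPS = ½(160 + 223)(36 − 27) = 1723.5.
Government spending = 16 × 223 = 3568.
Net change = 1340.5 + 1723.5 − 3568 = -504. The loss equals the DWL triangle ½·16·63.

Net change in total surplus = -€504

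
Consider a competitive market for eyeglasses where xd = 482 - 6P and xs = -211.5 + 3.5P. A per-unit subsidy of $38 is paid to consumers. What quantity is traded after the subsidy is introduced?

Pre-subsidy: 482 - 6P = -211.5 + 3.5P gives P* = 73, x* = 44.
With the rebate, buyers effectively pay Pb = Ps − 38, where Ps is the price sellers receive.
Demand in terms of Ps becomes xd = 482 − 6(Ps − 38) = 710 - 6Ps. Setting this equal to supply: 710 - 6Ps = -211.5 + 3.5Ps, so Ps = 97.
Buyers pay Pb = 97 − 38 = 59; x' = -211.5 + 3.5·97 = 128.

x' = 128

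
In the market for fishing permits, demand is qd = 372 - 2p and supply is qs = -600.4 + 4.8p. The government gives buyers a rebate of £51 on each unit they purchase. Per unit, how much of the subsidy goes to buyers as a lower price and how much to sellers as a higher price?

Buyers gain £36 per unit; sellers gain £15 per unit

Pre-subsidy: 372 - 2p = -600.4 + 4.8p gives p* = 143, q* = 86.
With the rebate, buyers effectively pay pb = ps − 51, where ps is the price sellers receive.
Demand in terms of ps becomes qd = 372 − 2(ps − 51) = 474 - 2ps. Setting this equal to supply: 474 - 2ps = -600.4 + 4.8ps, so ps = 158.
Buyers pay pb = 158 − 51 = 107; q' = -600.4 + 4.8·158 = 158.
Buyers' price falls by p* − pb = 143 − 107 = 36; sellers' price rises by ps − p* = 158 − 143 = 15.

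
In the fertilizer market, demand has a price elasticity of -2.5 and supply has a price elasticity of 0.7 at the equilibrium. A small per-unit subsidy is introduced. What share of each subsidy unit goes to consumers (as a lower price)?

For a small subsidy around the equilibrium, the benefit split depends on the relative slopes, which at a point are proportional to the elasticities.
Buyer share = εs/(εs + |εd|) = 0.7/(0.7 + 2.5) = 0.21875; seller share = |εd|/(εs + |εd|) = 0.78125.

Consumer share = 0.21875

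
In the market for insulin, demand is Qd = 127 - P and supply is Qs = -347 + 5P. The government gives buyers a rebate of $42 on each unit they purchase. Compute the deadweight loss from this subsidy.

Pre-subsidy: 127 - P = -347 + 5P gives P* = 79, Q* = 48.
With the rebate, buyers effectively pay Pb = Ps − 42, where Ps is the price sellers receive.
Demand in terms of Ps becomes Qd = 127 − 1(Ps − 42) = 169 - Ps. Setting this equal to supply: 169 - Ps = -347 + 5Ps, so Ps = 86.
Buyers pay Pb = 86 − 42 = 44; Q' = -347 + 5·86 = 83.
The subsidy expands output by 83 − 48 = 35 past the efficient level; on those units the gap between marginal cost and willingness to pay runs from 0 up to 42.
DWL = ½ × 42 × 35 = 735.

Deadweight loss = $735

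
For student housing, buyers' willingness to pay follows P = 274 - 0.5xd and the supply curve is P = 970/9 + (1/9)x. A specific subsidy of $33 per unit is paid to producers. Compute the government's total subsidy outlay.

Pre-subsidy: 274 - 0.5x = 970/9 + (1/9)x gives x* = 272 and P* = 138.
With the subsidy, sellers receive Ps = Pb + 33 for each unit, where Pb is the price buyers pay.
On the curves, Pb = 274 - 0.5x and Ps = 970/9 + (1/9)x; the wedge Ps − Pb = 33 gives 970/9 + (1/9)x − (274 - 0.5x) = 33, so x' = 326.
Then Pb = 274 − 0.5·326 = 111 and Ps = 970/9 + (1/9)·326 = 144.
Government outlay = subsidy × quantity = 33 × 326 = 10758.

Government cost = $10758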